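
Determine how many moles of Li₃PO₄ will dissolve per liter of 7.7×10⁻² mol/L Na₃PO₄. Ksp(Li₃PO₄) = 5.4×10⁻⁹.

1.4×10⁻³ M

Li₃PO₄(s) ⇌ 3 Li⁺(aq) + PO₄³⁻(aq)
PO₄³⁻ is already present at 7.7×10⁻² mol/L. If s mol/L of Li₃PO₄ dissolves, [Li⁺] = 3s while [PO₄³⁻] ≈ 7.7×10⁻² mol/L.
Ksp = [Li⁺]^3[PO₄³⁻] = (3s)^3(7.7×10⁻²)
(3s)^3 = 5.4×10⁻⁹ / (7.7×10⁻²) = 7.0×10⁻⁸
s = 1.4×10⁻³ mol/L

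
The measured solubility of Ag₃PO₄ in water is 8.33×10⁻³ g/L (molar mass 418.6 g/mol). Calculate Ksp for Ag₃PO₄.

Molar solubility s = (8.33×10⁻³ g/L) / (418.6 g/mol) = 1.9900×10⁻⁵ mol/L
Ag₃PO₄(s) ⇌ 3 Ag⁺(aq) + PO₄³⁻(aq)
If s mol/L of Ag₃PO₄ dissolves, [Ag⁺] = 3s and [PO₄³⁻] = s.
Ksp = [Ag⁺]^3[PO₄³⁻] = (3s)^3 · s = 27s^4
Ksp = 27 × (1.9900×10⁻⁵)^4 = 4.23×10⁻¹⁸

Ksp = 4.23×10⁻¹⁸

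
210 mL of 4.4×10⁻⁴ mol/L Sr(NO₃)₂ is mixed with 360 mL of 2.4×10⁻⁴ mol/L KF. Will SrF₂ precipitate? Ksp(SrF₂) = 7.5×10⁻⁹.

No

After mixing, V = 210 mL + 360 mL = 570 mL.
[Sr²⁺] = (4.4×10⁻⁴)(210)/570 = 1.6×10⁻⁴ mol/L
[F⁻] = (2.4×10⁻⁴)(360)/570 = 1.5×10⁻⁴ mol/L
Q = [Sr²⁺][F⁻]^2 = 3.7×10⁻¹²
Q = 3.7×10⁻¹² < Ksp = 7.5×10⁻⁹, so the solution is unsaturated and no precipitate forms.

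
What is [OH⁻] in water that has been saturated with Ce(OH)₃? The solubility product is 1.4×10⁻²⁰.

Ce(OH)₃(s) ⇌ Ce³⁺(aq) + 3 OH⁻(aq)
For each mole of Ce(OH)₃ that dissolves per liter, [Ce³⁺] = s and [OH⁻] = 3s; let s denote this solubility.
Ksp = [Ce³⁺][OH⁻]^3 = s · (3s)^3 = 27s^4 = 1.4×10⁻²⁰
s = 4.8×10⁻⁶ mol L⁻¹
[OH⁻] = 3s = 1.4×10⁻⁵ mol L⁻¹

1.4×10⁻⁵ M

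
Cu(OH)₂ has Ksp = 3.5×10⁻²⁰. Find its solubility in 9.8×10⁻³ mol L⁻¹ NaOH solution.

Cu(OH)₂(s) ⇌ Cu²⁺(aq) + 2 OH⁻(aq)
OH⁻ is already present at 9.8×10⁻³ mol L⁻¹. If s mol/L of Cu(OH)₂ dissolves, [Cu²⁺] = s while [OH⁻] ≈ 9.8×10⁻³ mol L⁻¹.
Ksp = [Cu²⁺][OH⁻]^2 = s(9.8×10⁻³)^2
s = 3.5×10⁻²⁰ / (9.8×10⁻³)^2 = 3.6×10⁻¹⁶
s = 3.6×10⁻¹⁶ mol L⁻¹

3.6×10⁻¹⁶ M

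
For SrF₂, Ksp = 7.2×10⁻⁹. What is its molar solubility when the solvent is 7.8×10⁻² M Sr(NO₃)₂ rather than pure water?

1.5×10⁻⁴ M

SrF₂(s) ⇌ Sr²⁺(aq) + 2 F⁻(aq)
Let s be the solubility of SrF₂ here. The common ion gives [Sr²⁺] ≈ 7.8×10⁻² M, and [F⁻] = 2s.
Ksp = [Sr²⁺][F⁻]^2 = (7.8×10⁻²)(2s)^2
(2s)^2 = 7.2×10⁻⁹ / (7.8×10⁻²) = 9.2×10⁻⁸
s = 1.5×10⁻⁴ M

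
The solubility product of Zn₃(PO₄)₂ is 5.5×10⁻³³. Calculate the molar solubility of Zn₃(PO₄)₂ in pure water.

Zn₃(PO₄)₂(s) ⇌ 3 Zn²⁺(aq) + 2 PO₄³⁻(aq)
For each mole of Zn₃(PO₄)₂ that dissolves per liter, [Zn²⁺] = 3s and [PO₄³⁻] = 2s; let s denote this solubility.
Ksp = [Zn²⁺]^3[PO₄³⁻]^2 = (3s)^3 · (2s)^2 = 108s^5
108s^5 = 5.5×10⁻³³  ⇒  s^5 = 5.1×10⁻³⁵
s = (5.1×10⁻³⁵)^(1/5) = 1.4×10⁻⁷ M

1.4×10⁻⁷ M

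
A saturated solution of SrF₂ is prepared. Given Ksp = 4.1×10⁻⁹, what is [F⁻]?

SrF₂(s) ⇌ Sr²⁺(aq) + 2 F⁻(aq)
For each mole of SrF₂ that dissolves per liter, [Sr²⁺] = s and [F⁻] = 2s; let s denote this solubility.
Ksp = [Sr²⁺][F⁻]^2 = s · (2s)^2 = 4s^3 = 4.1×10⁻⁹
s = 1.0×10⁻³ M
[F⁻] = 2s = 2.0×10⁻³ M

2.0×10⁻³ M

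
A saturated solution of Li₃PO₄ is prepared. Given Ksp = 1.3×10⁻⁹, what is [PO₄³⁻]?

Li₃PO₄(s) ⇌ 3 Li⁺(aq) + PO₄³⁻(aq)
Call the molar solubility s, so that [Li⁺] = 3s and [PO₄³⁻] = s.
Ksp = [Li⁺]^3[PO₄³⁻] = (3s)^3 · s = 27s^4 = 1.3×10⁻⁹
s = 2.6×10⁻³ M
[PO₄³⁻] = s = 2.6×10⁻³ M

2.6×10⁻³ M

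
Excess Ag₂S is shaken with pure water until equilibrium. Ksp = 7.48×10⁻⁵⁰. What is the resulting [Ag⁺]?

5.31×10⁻¹⁷ M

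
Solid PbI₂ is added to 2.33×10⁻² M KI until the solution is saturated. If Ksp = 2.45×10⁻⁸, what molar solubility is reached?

4.51×10⁻⁵ M

PbI₂(s) ⇌ Pb²⁺(aq) + 2 I⁻(aq)
I⁻ is already present at 2.33×10⁻² M. If s mol/L of PbI₂ dissolves, [Pb²⁺] = s while [I⁻] ≈ 2.33×10⁻² M.
Ksp = [Pb²⁺][I⁻]^2 = s(2.33×10⁻²)^2
s = 2.45×10⁻⁸ / (2.33×10⁻²)^2 = 4.51×10⁻⁵
s = 4.51×10⁻⁵ M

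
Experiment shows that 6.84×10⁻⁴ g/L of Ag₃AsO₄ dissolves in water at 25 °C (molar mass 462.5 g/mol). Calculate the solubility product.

Convert to molarity: s = 6.84×10⁻⁴ / 462.5 = 1.4789×10⁻⁶ mol/L
Ag₃AsO₄(s) ⇌ 3 Ag⁺(aq) + AsO₄³⁻(aq)
For each mole of Ag₃AsO₄ that dissolves per liter, [Ag⁺] = 3s and [AsO₄³⁻] = s; let s denote this solubility.
Ksp = [Ag⁺]^3[AsO₄³⁻] = (3s)^3 · s = 27s^4
Ksp = 27 × (1.4789×10⁻⁶)^4 = 1.29×10⁻²²

Ksp = 1.29×10⁻²²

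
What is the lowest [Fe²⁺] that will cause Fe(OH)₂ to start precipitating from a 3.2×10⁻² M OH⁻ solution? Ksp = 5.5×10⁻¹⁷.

Each salt precipitates once Q = Ksp for that salt.
Fe(OH)₂(s) ⇌ Fe²⁺(aq) + 2 OH⁻(aq)
Ksp = [Fe²⁺][OH⁻]^2 = [Fe²⁺](3.2×10⁻²)^2
[Fe²⁺] = 5.5×10⁻¹⁷ / (3.2×10⁻²)^2 = 5.4×10⁻¹⁴
[Fe²⁺] = 5.4×10⁻¹⁴ M

5.4×10⁻¹⁴ M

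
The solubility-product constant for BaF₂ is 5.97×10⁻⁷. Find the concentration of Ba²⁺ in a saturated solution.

BaF₂(s) ⇌ Ba²⁺(aq) + 2 F⁻(aq)
With molar solubility s: [Ba²⁺] = s, [F⁻] = 2s.
Ksp = [Ba²⁺][F⁻]^2 = s · (2s)^2 = 4s^3 = 5.97×10⁻⁷
s = 5.30×10⁻³ mol/L
[Ba²⁺] = s = 5.30×10⁻³ mol/L

5.30×10⁻³ M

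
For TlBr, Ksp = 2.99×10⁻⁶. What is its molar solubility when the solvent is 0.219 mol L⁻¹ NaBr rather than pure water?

1.37×10⁻⁵ M

TlBr(s) ⇌ Tl⁺(aq) + Br⁻(aq)
The solution already contains Br⁻ at 0.219 mol L⁻¹. Let s be the molar solubility of TlBr.
[Br⁻] ≈ 0.219 mol L⁻¹ (common ion dominates); [Tl⁺] = s.
Ksp = [Tl⁺][Br⁻] = s(0.219)
s = 2.99×10⁻⁶ / (0.219) = 1.37×10⁻⁵
s = 1.37×10⁻⁵ mol L⁻¹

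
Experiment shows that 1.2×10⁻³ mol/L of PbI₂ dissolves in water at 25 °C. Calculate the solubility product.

PbI₂(s) ⇌ Pb²⁺(aq) + 2 I⁻(aq)
For each mole of PbI₂ that dissolves per liter, [Pb²⁺] = s and [I⁻] = 2s; let s denote this solubility.
Ksp = [Pb²⁺][I⁻]^2 = s · (2s)^2 = 4s^3
Ksp = 4 × (1.2×10⁻³)^3 = 6.9×10⁻⁹

Ksp = 6.9×10⁻⁹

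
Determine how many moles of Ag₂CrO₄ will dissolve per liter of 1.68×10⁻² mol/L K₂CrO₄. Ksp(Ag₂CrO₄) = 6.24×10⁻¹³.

Ag₂CrO₄(s) ⇌ 2 Ag⁺(aq) + CrO₄²⁻(aq)
CrO₄²⁻ is already present at 1.68×10⁻² mol/L. If s mol/L of Ag₂CrO₄ dissolves, [Ag⁺] = 2s while [CrO₄²⁻] ≈ 1.68×10⁻² mol/L.
Ksp = [Ag⁺]^2[CrO₄²⁻] = (2s)^2(1.68×10⁻²)
(2s)^2 = 6.24×10⁻¹³ / (1.68×10⁻²) = 3.71×10⁻¹¹
s = 3.05×10⁻⁶ mol/L

3.05×10⁻⁶ M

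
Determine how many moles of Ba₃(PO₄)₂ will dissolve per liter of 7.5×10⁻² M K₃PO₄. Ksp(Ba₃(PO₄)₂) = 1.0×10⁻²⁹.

Ba₃(PO₄)₂(s) ⇌ 3 Ba²⁺(aq) + 2 PO₄³⁻(aq)
The solution already contains PO₄³⁻ at 7.5×10⁻² M. Let s be the molar solubility of Ba₃(PO₄)₂.
[PO₄³⁻] ≈ 7.5×10⁻² M (common ion dominates); [Ba²⁺] = 3s.
Ksp = [Ba²⁺]^3[PO₄³⁻]^2 = (3s)^3(7.5×10⁻²)^2
(3s)^3 = 1.0×10⁻²⁹ / (7.5×10⁻²)^2 = 1.8×10⁻²⁷
s = 4.0×10⁻¹⁰ M

4.0×10⁻¹⁰ M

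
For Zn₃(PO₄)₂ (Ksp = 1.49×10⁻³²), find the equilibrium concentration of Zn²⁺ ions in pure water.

Zn₃(PO₄)₂(s) ⇌ 3 Zn²⁺(aq) + 2 PO₄³⁻(aq)
For each mole of Zn₃(PO₄)₂ that dissolves per liter, [Zn²⁺] = 3s and [PO₄³⁻] = 2s; let s denote this solubility.
Ksp = [Zn²⁺]^3[PO₄³⁻]^2 = (3s)^3 · (2s)^2 = 108s^5 = 1.49×10⁻³²
s = 1.69×10⁻⁷ mol L⁻¹
[Zn²⁺] = 3s = 5.07×10⁻⁷ mol L⁻¹

5.07×10⁻⁷ M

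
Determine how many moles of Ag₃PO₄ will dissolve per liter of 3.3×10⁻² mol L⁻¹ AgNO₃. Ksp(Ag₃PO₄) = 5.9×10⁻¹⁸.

1.6×10⁻¹³ M

Ag₃PO₄(s) ⇌ 3 Ag⁺(aq) + PO₄³⁻(aq)
Let s be the solubility of Ag₃PO₄ here. The common ion gives [Ag⁺] ≈ 3.3×10⁻² mol L⁻¹, and [PO₄³⁻] = s.
Ksp = [Ag⁺]^3[PO₄³⁻] = (3.3×10⁻²)^3s
s = 5.9×10⁻¹⁸ / (3.3×10⁻²)^3 = 1.6×10⁻¹³
s = 1.6×10⁻¹³ mol L⁻¹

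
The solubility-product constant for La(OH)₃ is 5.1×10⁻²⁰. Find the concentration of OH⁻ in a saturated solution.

2.0×10⁻⁵ M

La(OH)₃(s) ⇌ La³⁺(aq) + 3 OH⁻(aq)
Call the molar solubility s, so that [La³⁺] = s and [OH⁻] = 3s.
Ksp = [La³⁺][OH⁻]^3 = s · (3s)^3 = 27s^4 = 5.1×10⁻²⁰
s = 6.6×10⁻⁶ mol L⁻¹
[OH⁻] = 3s = 2.0×10⁻⁵ mol L⁻¹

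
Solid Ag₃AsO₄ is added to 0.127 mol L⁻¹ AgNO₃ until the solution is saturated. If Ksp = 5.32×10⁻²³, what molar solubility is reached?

Ag₃AsO₄(s) ⇌ 3 Ag⁺(aq) + AsO₄³⁻(aq)
Ag⁺ is already present at 0.127 mol L⁻¹. If s mol/L of Ag₃AsO₄ dissolves, [AsO₄³⁻] = s while [Ag⁺] ≈ 0.127 mol L⁻¹.
Ksp = [Ag⁺]^3[AsO₄³⁻] = (0.127)^3s
s = 5.32×10⁻²³ / (0.127)^3 = 2.60×10⁻²⁰
s = 2.60×10⁻²⁰ mol L⁻¹

2.60×10⁻²⁰ M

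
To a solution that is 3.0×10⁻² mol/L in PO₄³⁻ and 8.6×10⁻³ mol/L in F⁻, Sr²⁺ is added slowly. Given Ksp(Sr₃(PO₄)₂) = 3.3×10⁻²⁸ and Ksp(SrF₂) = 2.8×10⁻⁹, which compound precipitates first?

A salt starts to precipitate once the ion product Q reaches its Ksp.
For Sr₃(PO₄)₂: [Sr²⁺] = (Ksp/[PO₄³⁻]^2)^(1/3) = 7.2×10⁻⁹ mol/L
For SrF₂: [Sr²⁺] = (Ksp/[F⁻]^2) = 3.8×10⁻⁵ mol/L
The smaller threshold [Sr²⁺] is reached first, so Sr₃(PO₄)₂ precipitates first.

Sr₃(PO₄)₂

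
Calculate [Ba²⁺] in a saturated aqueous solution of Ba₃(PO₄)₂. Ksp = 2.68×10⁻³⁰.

Ba₃(PO₄)₂(s) ⇌ 3 Ba²⁺(aq) + 2 PO₄³⁻(aq)
Let s be the molar solubility. Then [Ba²⁺] = 3s and [PO₄³⁻] = 2s.
Ksp = [Ba²⁺]^3[PO₄³⁻]^2 = (3s)^3 · (2s)^2 = 108s^5 = 2.68×10⁻³⁰
s = 4.77×10⁻⁷ mol/L
[Ba²⁺] = 3s = 1.43×10⁻⁶ mol/L

1.43×10⁻⁶ M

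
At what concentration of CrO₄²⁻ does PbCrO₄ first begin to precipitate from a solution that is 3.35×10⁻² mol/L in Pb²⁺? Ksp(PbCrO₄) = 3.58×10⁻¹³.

Precipitation begins when Q = Ksp.
PbCrO₄(s) ⇌ Pb²⁺(aq) + CrO₄²⁻(aq)
Ksp = [Pb²⁺][CrO₄²⁻] = [CrO₄²⁻](3.35×10⁻²)
[CrO₄²⁻] = 3.58×10⁻¹³ / (3.35×10⁻²) = 1.07×10⁻¹¹
[CrO₄²⁻] = 1.07×10⁻¹¹ mol/L

1.07×10⁻¹¹ M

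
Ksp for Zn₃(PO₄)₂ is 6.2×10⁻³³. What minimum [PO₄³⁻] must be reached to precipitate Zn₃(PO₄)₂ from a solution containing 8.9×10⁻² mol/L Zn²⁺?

The threshold for precipitation is Q = Ksp.
Zn₃(PO₄)₂(s) ⇌ 3 Zn²⁺(aq) + 2 PO₄³⁻(aq)
Ksp = [Zn²⁺]^3[PO₄³⁻]^2 = [PO₄³⁻]^2(8.9×10⁻²)^3
[PO₄³⁻]^2 = 6.2×10⁻³³ / (8.9×10⁻²)^3 = 8.8×10⁻³⁰
[PO₄³⁻] = 3.0×10⁻¹⁵ mol/L

3.0×10⁻¹⁵ M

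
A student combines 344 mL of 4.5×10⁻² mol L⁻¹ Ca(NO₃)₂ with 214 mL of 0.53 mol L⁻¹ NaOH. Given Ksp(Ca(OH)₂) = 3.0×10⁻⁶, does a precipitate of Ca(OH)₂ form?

Yes

After mixing, V = 344 mL + 214 mL = 558 mL.
[Ca²⁺] = (4.5×10⁻²)(344)/558 = 2.8×10⁻² mol L⁻¹
[OH⁻] = (0.53)(214)/558 = 0.20 mol L⁻¹
Q = [Ca²⁺][OH⁻]^2 = 1.1×10⁻³
Since Q (1.1×10⁻³) exceeds Ksp (3.0×10⁻⁶), Ca(OH)₂ will precipitate.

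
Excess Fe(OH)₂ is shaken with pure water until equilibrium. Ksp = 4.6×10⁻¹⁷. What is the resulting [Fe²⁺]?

2.3×10⁻⁶ M

Fe(OH)₂(s) ⇌ Fe²⁺(aq) + 2 OH⁻(aq)
Let s be the molar solubility. Then [Fe²⁺] = s and [OH⁻] = 2s.
Ksp = [Fe²⁺][OH⁻]^2 = s · (2s)^2 = 4s^3 = 4.6×10⁻¹⁷
s = 2.3×10⁻⁶ M
[Fe²⁺] = s = 2.3×10⁻⁶ M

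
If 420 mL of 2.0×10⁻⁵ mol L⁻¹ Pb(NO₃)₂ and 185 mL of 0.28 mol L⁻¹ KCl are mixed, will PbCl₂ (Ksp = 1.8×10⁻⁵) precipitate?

Total volume after mixing = 420 + 185 = 605 mL.
[Pb²⁺] = (2.0×10⁻⁵)(420)/605 = 1.4×10⁻⁵ mol L⁻¹
[Cl⁻] = (0.28)(185)/605 = 8.6×10⁻² mol L⁻¹
Q = [Pb²⁺][Cl⁻]^2 = 1.0×10⁻⁷
Q < Ksp (1.0×10⁻⁷ vs 1.8×10⁻⁵); the solution remains unsaturated and no precipitate forms.

No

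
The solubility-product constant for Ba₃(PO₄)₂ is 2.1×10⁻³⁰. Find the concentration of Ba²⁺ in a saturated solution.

Ba₃(PO₄)₂(s) ⇌ 3 Ba²⁺(aq) + 2 PO₄³⁻(aq)
If s mol/L of Ba₃(PO₄)₂ dissolves, [Ba²⁺] = 3s and [PO₄³⁻] = 2s.
Ksp = [Ba²⁺]^3[PO₄³⁻]^2 = (3s)^3 · (2s)^2 = 108s^5 = 2.1×10⁻³⁰
s = 4.5×10⁻⁷ M
[Ba²⁺] = 3s = 1.4×10⁻⁶ M

1.4×10⁻⁶ M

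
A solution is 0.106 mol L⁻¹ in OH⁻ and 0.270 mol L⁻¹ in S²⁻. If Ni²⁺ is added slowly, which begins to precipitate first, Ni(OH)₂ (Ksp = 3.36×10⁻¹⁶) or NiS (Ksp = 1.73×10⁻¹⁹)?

Each salt precipitates once Q = Ksp for that salt.
For Ni(OH)₂: [Ni²⁺] = (Ksp/[OH⁻]^2) = 2.99×10⁻¹⁴ mol L⁻¹
For NiS: [Ni²⁺] = (Ksp/[S²⁻]) = 6.41×10⁻¹⁹ mol L⁻¹
Since NiS needs less Ni²⁺ to reach saturation, it precipitates first.

NiS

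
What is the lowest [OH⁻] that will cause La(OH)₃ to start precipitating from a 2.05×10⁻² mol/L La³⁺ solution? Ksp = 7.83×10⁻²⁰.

1.56×10⁻⁶ M

A salt starts to precipitate once the ion product Q reaches its Ksp.
La(OH)₃(s) ⇌ La³⁺(aq) + 3 OH⁻(aq)
Ksp = [La³⁺][OH⁻]^3 = [OH⁻]^3(2.05×10⁻²)
[OH⁻]^3 = 7.83×10⁻²⁰ / (2.05×10⁻²) = 3.82×10⁻¹⁸
[OH⁻] = 1.56×10⁻⁶ mol/L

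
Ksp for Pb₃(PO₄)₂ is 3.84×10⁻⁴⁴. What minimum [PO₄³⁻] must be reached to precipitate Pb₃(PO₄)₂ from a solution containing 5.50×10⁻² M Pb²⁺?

A salt starts to precipitate once the ion product Q reaches its Ksp.
Pb₃(PO₄)₂(s) ⇌ 3 Pb²⁺(aq) + 2 PO₄³⁻(aq)
Ksp = [Pb²⁺]^3[PO₄³⁻]^2 = [PO₄³⁻]^2(5.50×10⁻²)^3
[PO₄³⁻]^2 = 3.84×10⁻⁴⁴ / (5.50×10⁻²)^3 = 2.31×10⁻⁴⁰
[PO₄³⁻] = 1.52×10⁻²⁰ M

1.52×10⁻²⁰ M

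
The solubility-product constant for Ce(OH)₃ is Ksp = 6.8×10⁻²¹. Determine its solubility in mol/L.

Ce(OH)₃(s) ⇌ Ce³⁺(aq) + 3 OH⁻(aq)
If s mol/L of Ce(OH)₃ dissolves, [Ce³⁺] = s and [OH⁻] = 3s.
Ksp = [Ce³⁺][OH⁻]^3 = s · (3s)^3 = 27s^4
27s^4 = 6.8×10⁻²¹  ⇒  s^4 = 2.5×10⁻²²
s = (2.5×10⁻²²)^(1/4) = 4.0×10⁻⁶ M

4.0×10⁻⁶ M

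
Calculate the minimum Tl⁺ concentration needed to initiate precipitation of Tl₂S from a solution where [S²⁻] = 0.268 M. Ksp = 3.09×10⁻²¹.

Each salt precipitates once Q = Ksp for that salt.
Tl₂S(s) ⇌ 2 Tl⁺(aq) + S²⁻(aq)
Ksp = [Tl⁺]^2[S²⁻] = [Tl⁺]^2(0.268)
[Tl⁺]^2 = 3.09×10⁻²¹ / (0.268) = 1.15×10⁻²⁰
[Tl⁺] = 1.07×10⁻¹⁰ M

1.07×10⁻¹⁰ M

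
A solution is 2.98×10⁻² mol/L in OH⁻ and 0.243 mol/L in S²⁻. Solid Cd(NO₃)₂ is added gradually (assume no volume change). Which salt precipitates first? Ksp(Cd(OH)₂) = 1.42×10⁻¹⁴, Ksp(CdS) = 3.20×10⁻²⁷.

CdS

Precipitation begins when Q = Ksp.
For Cd(OH)₂: [Cd²⁺] = (Ksp/[OH⁻]^2) = 1.60×10⁻¹¹ mol/L
For CdS: [Cd²⁺] = (Ksp/[S²⁻]) = 1.32×10⁻²⁶ mol/L
The smaller threshold [Cd²⁺] is reached first, so CdS precipitates first.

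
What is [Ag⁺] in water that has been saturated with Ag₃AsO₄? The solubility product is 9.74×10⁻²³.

Ag₃AsO₄(s) ⇌ 3 Ag⁺(aq) + AsO₄³⁻(aq)
Let s be the molar solubility. Then [Ag⁺] = 3s and [AsO₄³⁻] = s.
Ksp = [Ag⁺]^3[AsO₄³⁻] = (3s)^3 · s = 27s^4 = 9.74×10⁻²³
s = 1.38×10⁻⁶ M
[Ag⁺] = 3s = 4.13×10⁻⁶ M

4.13×10⁻⁶ M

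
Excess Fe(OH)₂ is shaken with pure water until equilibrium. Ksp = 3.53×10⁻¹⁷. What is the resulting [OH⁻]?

4.13×10⁻⁶ M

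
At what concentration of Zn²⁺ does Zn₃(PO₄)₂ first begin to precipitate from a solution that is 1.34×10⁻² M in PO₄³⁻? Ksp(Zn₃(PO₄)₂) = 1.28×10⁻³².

4.15×10⁻¹⁰ M

Precipitation begins when Q = Ksp.
Zn₃(PO₄)₂(s) ⇌ 3 Zn²⁺(aq) + 2 PO₄³⁻(aq)
Ksp = [Zn²⁺]^3[PO₄³⁻]^2 = [Zn²⁺]^3(1.34×10⁻²)^2
[Zn²⁺]^3 = 1.28×10⁻³² / (1.34×10⁻²)^2 = 7.13×10⁻²⁹
[Zn²⁺] = 4.15×10⁻¹⁰ M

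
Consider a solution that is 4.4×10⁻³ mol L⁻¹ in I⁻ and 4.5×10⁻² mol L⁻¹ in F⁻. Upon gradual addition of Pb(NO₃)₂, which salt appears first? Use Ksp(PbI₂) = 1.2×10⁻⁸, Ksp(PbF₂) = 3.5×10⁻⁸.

PbF₂

Precipitation of each salt begins when its ion product equals Ksp.
For PbI₂: [Pb²⁺] = (Ksp/[I⁻]^2) = 6.2×10⁻⁴ mol L⁻¹
For PbF₂: [Pb²⁺] = (Ksp/[F⁻]^2) = 1.7×10⁻⁵ mol L⁻¹
PbF₂ requires the lower [Pb²⁺], so it precipitates first.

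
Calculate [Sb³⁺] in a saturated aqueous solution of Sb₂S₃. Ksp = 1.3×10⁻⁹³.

Sb₂S₃(s) ⇌ 2 Sb³⁺(aq) + 3 S²⁻(aq)
Call the molar solubility s, so that [Sb³⁺] = 2s and [S²⁻] = 3s.
Ksp = [Sb³⁺]^2[S²⁻]^3 = (2s)^2 · (3s)^3 = 108s^5 = 1.3×10⁻⁹³
s = 1.0×10⁻¹⁹ mol L⁻¹
[Sb³⁺] = 2s = 2.1×10⁻¹⁹ mol L⁻¹

2.1×10⁻¹⁹ M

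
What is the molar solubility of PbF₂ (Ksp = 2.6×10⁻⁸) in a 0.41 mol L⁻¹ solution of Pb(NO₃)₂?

PbF₂(s) ⇌ Pb²⁺(aq) + 2 F⁻(aq)
With Pb²⁺ already at 0.41 mol L⁻¹ and s small, take [Pb²⁺] ≈ 0.41 mol L⁻¹ and [F⁻] = 2s.
Ksp = [Pb²⁺][F⁻]^2 = (0.41)(2s)^2
(2s)^2 = 2.6×10⁻⁸ / (0.41) = 6.3×10⁻⁸
s = 1.3×10⁻⁴ mol L⁻¹

1.3×10⁻⁴ M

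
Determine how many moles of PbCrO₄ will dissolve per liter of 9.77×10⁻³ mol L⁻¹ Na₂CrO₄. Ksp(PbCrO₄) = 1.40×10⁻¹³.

1.43×10⁻¹¹ M

PbCrO₄(s) ⇌ Pb²⁺(aq) + CrO₄²⁻(aq)
The solution already contains CrO₄²⁻ at 9.77×10⁻³ mol L⁻¹. Let s be the molar solubility of PbCrO₄.
[CrO₄²⁻] ≈ 9.77×10⁻³ mol L⁻¹ (common ion dominates); [Pb²⁺] = s.
Ksp = [Pb²⁺][CrO₄²⁻] = s(9.77×10⁻³)
s = 1.40×10⁻¹³ / (9.77×10⁻³) = 1.43×10⁻¹¹
s = 1.43×10⁻¹¹ mol L⁻¹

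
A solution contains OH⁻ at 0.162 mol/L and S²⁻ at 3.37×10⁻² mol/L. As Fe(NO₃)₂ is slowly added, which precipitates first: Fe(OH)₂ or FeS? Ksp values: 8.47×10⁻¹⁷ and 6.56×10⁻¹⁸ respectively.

FeS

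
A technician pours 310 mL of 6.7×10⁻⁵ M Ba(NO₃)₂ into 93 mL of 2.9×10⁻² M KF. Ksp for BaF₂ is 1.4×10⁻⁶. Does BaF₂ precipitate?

Total volume after mixing = 310 + 93 = 403 mL.
[Ba²⁺] = (6.7×10⁻⁵)(310)/403 = 5.2×10⁻⁵ M
[F⁻] = (2.9×10⁻²)(93)/403 = 6.7×10⁻³ M
Q = [Ba²⁺][F⁻]^2 = 2.3×10⁻⁹
Since Q (2.3×10⁻⁹) is less than Ksp (1.4×10⁻⁶), no BaF₂ precipitates.

No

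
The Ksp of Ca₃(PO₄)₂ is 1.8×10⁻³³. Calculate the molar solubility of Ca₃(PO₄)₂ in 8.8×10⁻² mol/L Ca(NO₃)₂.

8.1×10⁻¹⁶ M

Ca₃(PO₄)₂(s) ⇌ 3 Ca²⁺(aq) + 2 PO₄³⁻(aq)
The solution already contains Ca²⁺ at 8.8×10⁻² mol/L. Let s be the molar solubility of Ca₃(PO₄)₂.
[Ca²⁺] ≈ 8.8×10⁻² mol/L (common ion dominates); [PO₄³⁻] = 2s.
Ksp = [Ca²⁺]^3[PO₄³⁻]^2 = (8.8×10⁻²)^3(2s)^2
(2s)^2 = 1.8×10⁻³³ / (8.8×10⁻²)^3 = 2.6×10⁻³⁰
s = 8.1×10⁻¹⁶ mol/L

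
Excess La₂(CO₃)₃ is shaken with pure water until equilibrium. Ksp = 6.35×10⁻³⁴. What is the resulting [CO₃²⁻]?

2.70×10⁻⁷ M

La₂(CO₃)₃(s) ⇌ 2 La³⁺(aq) + 3 CO₃²⁻(aq)
Call the molar solubility s, so that [La³⁺] = 2s and [CO₃²⁻] = 3s.
Ksp = [La³⁺]^2[CO₃²⁻]^3 = (2s)^2 · (3s)^3 = 108s^5 = 6.35×10⁻³⁴
s = 8.99×10⁻⁸ mol/L
[CO₃²⁻] = 3s = 2.70×10⁻⁷ mol/L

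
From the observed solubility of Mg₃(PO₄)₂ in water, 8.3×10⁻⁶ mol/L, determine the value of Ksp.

Ksp = 4.3×10⁻²⁴

Mg₃(PO₄)₂(s) ⇌ 3 Mg²⁺(aq) + 2 PO₄³⁻(aq)
If s mol/L of Mg₃(PO₄)₂ dissolves, [Mg²⁺] = 3s and [PO₄³⁻] = 2s.
Ksp = [Mg²⁺]^3[PO₄³⁻]^2 = (3s)^3 · (2s)^2 = 108s^5
Ksp = 108 × (8.3×10⁻⁶)^5 = 4.3×10⁻²⁴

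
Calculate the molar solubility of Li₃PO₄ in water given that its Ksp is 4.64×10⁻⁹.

3.62×10⁻³ M

Li₃PO₄(s) ⇌ 3 Li⁺(aq) + PO₄³⁻(aq)
Let s be the molar solubility. Then [Li⁺] = 3s and [PO₄³⁻] = s.
Ksp = [Li⁺]^3[PO₄³⁻] = (3s)^3 · s = 27s^4
27s^4 = 4.64×10⁻⁹  ⇒  s^4 = 1.72×10⁻¹⁰
s = (1.72×10⁻¹⁰)^(1/4) = 3.62×10⁻³ M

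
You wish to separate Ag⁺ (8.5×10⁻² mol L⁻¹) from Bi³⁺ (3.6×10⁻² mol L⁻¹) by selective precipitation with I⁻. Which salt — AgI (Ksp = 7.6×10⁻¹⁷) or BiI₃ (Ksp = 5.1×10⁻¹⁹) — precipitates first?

AgI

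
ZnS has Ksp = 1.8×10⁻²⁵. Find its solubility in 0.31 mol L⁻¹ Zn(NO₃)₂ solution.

5.8×10⁻²⁵ M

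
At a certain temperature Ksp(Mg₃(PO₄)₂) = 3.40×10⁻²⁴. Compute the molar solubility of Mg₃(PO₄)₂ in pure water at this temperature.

7.94×10⁻⁶ M

Mg₃(PO₄)₂(s) ⇌ 3 Mg²⁺(aq) + 2 PO₄³⁻(aq)
Let s be the molar solubility. Then [Mg²⁺] = 3s and [PO₄³⁻] = 2s.
Ksp = [Mg²⁺]^3[PO₄³⁻]^2 = (3s)^3 · (2s)^2 = 108s^5
108s^5 = 3.40×10⁻²⁴  ⇒  s^5 = 3.15×10⁻²⁶
s = (3.15×10⁻²⁶)^(1/5) = 7.94×10⁻⁶ M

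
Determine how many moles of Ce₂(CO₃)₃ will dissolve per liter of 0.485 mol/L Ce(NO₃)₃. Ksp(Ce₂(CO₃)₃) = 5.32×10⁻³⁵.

Ce₂(CO₃)₃(s) ⇌ 2 Ce³⁺(aq) + 3 CO₃²⁻(aq)
Ce³⁺ is already present at 0.485 mol/L. If s mol/L of Ce₂(CO₃)₃ dissolves, [CO₃²⁻] = 3s while [Ce³⁺] ≈ 0.485 mol/L.
Ksp = [Ce³⁺]^2[CO₃²⁻]^3 = (0.485)^2(3s)^3
(3s)^3 = 5.32×10⁻³⁵ / (0.485)^2 = 2.26×10⁻³⁴
s = 2.03×10⁻¹² mol/L

2.03×10⁻¹² M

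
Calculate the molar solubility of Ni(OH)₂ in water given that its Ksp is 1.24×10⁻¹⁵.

Ni(OH)₂(s) ⇌ Ni²⁺(aq) + 2 OH⁻(aq)
Let s be the molar solubility. Then [Ni²⁺] = s and [OH⁻] = 2s.
Ksp = [Ni²⁺][OH⁻]^2 = s · (2s)^2 = 4s^3
4s^3 = 1.24×10⁻¹⁵  ⇒  s^3 = 3.10×10⁻¹⁶
s = 6.77×10⁻⁶ mol/L

6.77×10⁻⁶ M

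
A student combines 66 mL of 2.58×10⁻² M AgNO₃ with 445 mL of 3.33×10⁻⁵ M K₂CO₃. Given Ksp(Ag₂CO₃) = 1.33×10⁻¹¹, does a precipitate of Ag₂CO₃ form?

The combined volume is 511 mL.
[Ag⁺] = (2.58×10⁻²)(66)/511 = 3.33×10⁻³ M
[CO₃²⁻] = (3.33×10⁻⁵)(445)/511 = 2.90×10⁻⁵ M
Q = [Ag⁺]^2[CO₃²⁻] = 3.22×10⁻¹⁰
Because Q > Ksp (3.22×10⁻¹⁰ vs 1.33×10⁻¹¹), a precipitate of Ag₂CO₃ forms.

Yes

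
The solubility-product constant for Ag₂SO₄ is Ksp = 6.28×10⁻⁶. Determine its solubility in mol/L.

Ag₂SO₄(s) ⇌ 2 Ag⁺(aq) + SO₄²⁻(aq)
Let s be the molar solubility. Then [Ag⁺] = 2s and [SO₄²⁻] = s.
Ksp = [Ag⁺]^2[SO₄²⁻] = (2s)^2 · s = 4s^3
4s^3 = 6.28×10⁻⁶  ⇒  s^3 = 1.57×10⁻⁶
s = 1.16×10⁻² M

1.16×10⁻² M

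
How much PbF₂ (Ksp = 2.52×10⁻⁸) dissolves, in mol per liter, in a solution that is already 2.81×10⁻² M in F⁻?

3.19×10⁻⁵ M

PbF₂(s) ⇌ Pb²⁺(aq) + 2 F⁻(aq)
With F⁻ already at 2.81×10⁻² M and s small, take [F⁻] ≈ 2.81×10⁻² M and [Pb²⁺] = s.
Ksp = [Pb²⁺][F⁻]^2 = s(2.81×10⁻²)^2
s = 2.52×10⁻⁸ / (2.81×10⁻²)^2 = 3.19×10⁻⁵
s = 3.19×10⁻⁵ M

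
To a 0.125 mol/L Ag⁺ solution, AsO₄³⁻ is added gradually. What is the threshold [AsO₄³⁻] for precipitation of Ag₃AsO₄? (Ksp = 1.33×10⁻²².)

6.81×10⁻²⁰ M

A salt starts to precipitate once the ion product Q reaches its Ksp.
Ag₃AsO₄(s) ⇌ 3 Ag⁺(aq) + AsO₄³⁻(aq)
Ksp = [Ag⁺]^3[AsO₄³⁻] = [AsO₄³⁻](0.125)^3
[AsO₄³⁻] = 1.33×10⁻²² / (0.125)^3 = 6.81×10⁻²⁰
[AsO₄³⁻] = 6.81×10⁻²⁰ mol/L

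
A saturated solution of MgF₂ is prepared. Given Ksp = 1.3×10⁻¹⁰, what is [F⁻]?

MgF₂(s) ⇌ Mg²⁺(aq) + 2 F⁻(aq)
With molar solubility s: [Mg²⁺] = s, [F⁻] = 2s.
Ksp = [Mg²⁺][F⁻]^2 = s · (2s)^2 = 4s^3 = 1.3×10⁻¹⁰
s = 3.2×10⁻⁴ M
[F⁻] = 2s = 6.4×10⁻⁴ M

6.4×10⁻⁴ M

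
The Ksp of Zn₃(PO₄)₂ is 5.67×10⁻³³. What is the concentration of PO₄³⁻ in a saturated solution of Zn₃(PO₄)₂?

Zn₃(PO₄)₂(s) ⇌ 3 Zn²⁺(aq) + 2 PO₄³⁻(aq)
Let s be the molar solubility. Then [Zn²⁺] = 3s and [PO₄³⁻] = 2s.
Ksp = [Zn²⁺]^3[PO₄³⁻]^2 = (3s)^3 · (2s)^2 = 108s^5 = 5.67×10⁻³³
s = 1.39×10⁻⁷ mol/L
[PO₄³⁻] = 2s = 2.79×10⁻⁷ mol/L

2.79×10⁻⁷ M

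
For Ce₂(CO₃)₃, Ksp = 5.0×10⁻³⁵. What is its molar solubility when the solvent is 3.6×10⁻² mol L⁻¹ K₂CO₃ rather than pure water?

5.2×10⁻¹⁶ M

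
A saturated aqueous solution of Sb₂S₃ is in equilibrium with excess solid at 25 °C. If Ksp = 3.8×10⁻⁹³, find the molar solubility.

1.3×10⁻¹⁹ M

Sb₂S₃(s) ⇌ 2 Sb³⁺(aq) + 3 S²⁻(aq)
If s mol/L of Sb₂S₃ dissolves, [Sb³⁺] = 2s and [S²⁻] = 3s.
Ksp = [Sb³⁺]^2[S²⁻]^3 = (2s)^2 · (3s)^3 = 108s^5
108s^5 = 3.8×10⁻⁹³  ⇒  s^5 = 3.5×10⁻⁹⁵
Taking the 5th root, s = 1.3×10⁻¹⁹ mol/L.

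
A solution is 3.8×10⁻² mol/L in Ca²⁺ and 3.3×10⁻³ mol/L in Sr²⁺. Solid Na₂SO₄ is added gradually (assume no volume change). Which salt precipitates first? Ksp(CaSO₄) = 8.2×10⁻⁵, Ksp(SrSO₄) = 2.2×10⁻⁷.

SrSO₄

A salt starts to precipitate once the ion product Q reaches its Ksp.
For CaSO₄: [SO₄²⁻] = (Ksp/[Ca²⁺]) = 2.2×10⁻³ mol/L
For SrSO₄: [SO₄²⁻] = (Ksp/[Sr²⁺]) = 6.7×10⁻⁵ mol/L
SrSO₄ requires the lower [SO₄²⁻], so it precipitates first.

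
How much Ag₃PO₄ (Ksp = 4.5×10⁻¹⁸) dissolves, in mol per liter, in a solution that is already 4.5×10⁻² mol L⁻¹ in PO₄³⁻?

Ag₃PO₄(s) ⇌ 3 Ag⁺(aq) + PO₄³⁻(aq)
The solution already contains PO₄³⁻ at 4.5×10⁻² mol L⁻¹. Let s be the molar solubility of Ag₃PO₄.
[PO₄³⁻] ≈ 4.5×10⁻² mol L⁻¹ (common ion dominates); [Ag⁺] = 3s.
Ksp = [Ag⁺]^3[PO₄³⁻] = (3s)^3(4.5×10⁻²)
(3s)^3 = 4.5×10⁻¹⁸ / (4.5×10⁻²) = 1.0×10⁻¹⁶
s = 1.5×10⁻⁶ mol L⁻¹

1.5×10⁻⁶ M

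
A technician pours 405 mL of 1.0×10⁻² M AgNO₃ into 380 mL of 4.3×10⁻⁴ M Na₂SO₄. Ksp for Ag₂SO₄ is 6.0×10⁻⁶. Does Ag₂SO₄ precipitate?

After mixing, V = 405 mL + 380 mL = 785 mL.
[Ag⁺] = (1.0×10⁻²)(405)/785 = 5.2×10⁻³ M
[SO₄²⁻] = (4.3×10⁻⁴)(380)/785 = 2.1×10⁻⁴ M
Q = [Ag⁺]^2[SO₄²⁻] = 5.5×10⁻⁹
Q < Ksp (5.5×10⁻⁹ vs 6.0×10⁻⁶); the solution remains unsaturated and no precipitate forms.

No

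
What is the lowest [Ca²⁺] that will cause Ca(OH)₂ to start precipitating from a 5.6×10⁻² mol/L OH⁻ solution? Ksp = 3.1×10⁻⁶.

9.9×10⁻⁴ M

Precipitation of each salt begins when its ion product equals Ksp.
Ca(OH)₂(s) ⇌ Ca²⁺(aq) + 2 OH⁻(aq)
Ksp = [Ca²⁺][OH⁻]^2 = [Ca²⁺](5.6×10⁻²)^2
[Ca²⁺] = 3.1×10⁻⁶ / (5.6×10⁻²)^2 = 9.9×10⁻⁴
[Ca²⁺] = 9.9×10⁻⁴ mol/L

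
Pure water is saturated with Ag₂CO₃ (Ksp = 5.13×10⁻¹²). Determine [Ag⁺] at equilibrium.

Ag₂CO₃(s) ⇌ 2 Ag⁺(aq) + CO₃²⁻(aq)
With molar solubility s: [Ag⁺] = 2s, [CO₃²⁻] = s.
Ksp = [Ag⁺]^2[CO₃²⁻] = (2s)^2 · s = 4s^3 = 5.13×10⁻¹²
s = 1.09×10⁻⁴ M
[Ag⁺] = 2s = 2.17×10⁻⁴ M

2.17×10⁻⁴ M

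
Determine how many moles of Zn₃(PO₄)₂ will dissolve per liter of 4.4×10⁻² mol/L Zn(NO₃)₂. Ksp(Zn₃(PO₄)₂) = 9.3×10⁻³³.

Zn₃(PO₄)₂(s) ⇌ 3 Zn²⁺(aq) + 2 PO₄³⁻(aq)
Zn²⁺ is already present at 4.4×10⁻² mol/L. If s mol/L of Zn₃(PO₄)₂ dissolves, [PO₄³⁻] = 2s while [Zn²⁺] ≈ 4.4×10⁻² mol/L.
Ksp = [Zn²⁺]^3[PO₄³⁻]^2 = (4.4×10⁻²)^3(2s)^2
(2s)^2 = 9.3×10⁻³³ / (4.4×10⁻²)^3 = 1.1×10⁻²⁸
s = 5.2×10⁻¹⁵ mol/L

5.2×10⁻¹⁵ M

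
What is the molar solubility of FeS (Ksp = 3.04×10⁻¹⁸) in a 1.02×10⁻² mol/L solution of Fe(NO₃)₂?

2.98×10⁻¹⁶ M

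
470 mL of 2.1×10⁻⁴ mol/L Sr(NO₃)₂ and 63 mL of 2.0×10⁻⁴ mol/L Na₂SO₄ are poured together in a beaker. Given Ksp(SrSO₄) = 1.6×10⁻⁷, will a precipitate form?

Total volume after mixing = 470 + 63 = 533 mL.
[Sr²⁺] = (2.1×10⁻⁴)(470)/533 = 1.9×10⁻⁴ mol/L
[SO₄²⁻] = (2.0×10⁻⁴)(63)/533 = 2.4×10⁻⁵ mol/L
Q = [Sr²⁺][SO₄²⁻] = 4.4×10⁻⁹
Since Q (4.4×10⁻⁹) is less than Ksp (1.6×10⁻⁷), no SrSO₄ precipitates.

No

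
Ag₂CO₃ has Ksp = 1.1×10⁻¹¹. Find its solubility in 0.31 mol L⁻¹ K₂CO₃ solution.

3.0×10⁻⁶ M

Ag₂CO₃(s) ⇌ 2 Ag⁺(aq) + CO₃²⁻(aq)
With CO₃²⁻ already at 0.31 mol L⁻¹ and s small, take [CO₃²⁻] ≈ 0.31 mol L⁻¹ and [Ag⁺] = 2s.
Ksp = [Ag⁺]^2[CO₃²⁻] = (2s)^2(0.31)
(2s)^2 = 1.1×10⁻¹¹ / (0.31) = 3.5×10⁻¹¹
s = 3.0×10⁻⁶ mol L⁻¹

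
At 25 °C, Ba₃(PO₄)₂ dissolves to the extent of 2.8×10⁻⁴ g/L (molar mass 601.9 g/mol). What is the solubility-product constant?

Ksp = 2.4×10⁻³⁰

Molar solubility s = (2.8×10⁻⁴ g/L) / (601.9 g/mol) = 4.652×10⁻⁷ mol/L
Ba₃(PO₄)₂(s) ⇌ 3 Ba²⁺(aq) + 2 PO₄³⁻(aq)
For each mole of Ba₃(PO₄)₂ that dissolves per liter, [Ba²⁺] = 3s and [PO₄³⁻] = 2s; let s denote this solubility.
Ksp = [Ba²⁺]^3[PO₄³⁻]^2 = (3s)^3 · (2s)^2 = 108s^5
Ksp = 108 × (4.652×10⁻⁷)^5 = 2.4×10⁻³⁰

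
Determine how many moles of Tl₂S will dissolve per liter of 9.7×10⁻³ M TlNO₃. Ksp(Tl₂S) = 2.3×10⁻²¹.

2.4×10⁻¹⁷ M

Tl₂S(s) ⇌ 2 Tl⁺(aq) + S²⁻(aq)
With Tl⁺ already at 9.7×10⁻³ M and s small, take [Tl⁺] ≈ 9.7×10⁻³ M and [S²⁻] = s.
Ksp = [Tl⁺]^2[S²⁻] = (9.7×10⁻³)^2s
s = 2.3×10⁻²¹ / (9.7×10⁻³)^2 = 2.4×10⁻¹⁷
s = 2.4×10⁻¹⁷ M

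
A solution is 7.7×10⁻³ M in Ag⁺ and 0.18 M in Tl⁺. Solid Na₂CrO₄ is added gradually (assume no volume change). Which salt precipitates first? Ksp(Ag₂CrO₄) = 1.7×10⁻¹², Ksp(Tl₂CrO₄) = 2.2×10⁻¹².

Tl₂CrO₄

Each salt precipitates once Q = Ksp for that salt.
For Ag₂CrO₄: [CrO₄²⁻] = (Ksp/[Ag⁺]^2) = 2.9×10⁻⁸ M
For Tl₂CrO₄: [CrO₄²⁻] = (Ksp/[Tl⁺]^2) = 6.8×10⁻¹¹ M
Tl₂CrO₄ requires the lower [CrO₄²⁻], so it precipitates first.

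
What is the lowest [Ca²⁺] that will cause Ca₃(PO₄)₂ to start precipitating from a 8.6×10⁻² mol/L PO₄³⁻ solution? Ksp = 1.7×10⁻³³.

Each salt precipitates once Q = Ksp for that salt.
Ca₃(PO₄)₂(s) ⇌ 3 Ca²⁺(aq) + 2 PO₄³⁻(aq)
Ksp = [Ca²⁺]^3[PO₄³⁻]^2 = [Ca²⁺]^3(8.6×10⁻²)^2
[Ca²⁺]^3 = 1.7×10⁻³³ / (8.6×10⁻²)^2 = 2.3×10⁻³¹
[Ca²⁺] = 6.1×10⁻¹¹ mol/L

6.1×10⁻¹¹ M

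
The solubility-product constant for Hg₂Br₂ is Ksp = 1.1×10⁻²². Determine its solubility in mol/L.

Hg₂Br₂(s) ⇌ Hg₂²⁺(aq) + 2 Br⁻(aq)
Let s be the molar solubility. Then [Hg₂²⁺] = s and [Br⁻] = 2s.
Ksp = [Hg₂²⁺][Br⁻]^2 = s · (2s)^2 = 4s^3
4s^3 = 1.1×10⁻²²  ⇒  s^3 = 2.8×10⁻²³
Taking the 3rd root, s = 3.0×10⁻⁸ mol L⁻¹.

3.0×10⁻⁸ M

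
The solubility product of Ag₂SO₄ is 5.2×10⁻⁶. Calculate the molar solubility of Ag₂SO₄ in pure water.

Ag₂SO₄(s) ⇌ 2 Ag⁺(aq) + SO₄²⁻(aq)
Call the molar solubility s, so that [Ag⁺] = 2s and [SO₄²⁻] = s.
Ksp = [Ag⁺]^2[SO₄²⁻] = (2s)^2 · s = 4s^3
4s^3 = 5.2×10⁻⁶  ⇒  s^3 = 1.3×10⁻⁶
s = 1.1×10⁻² mol/L

1.1×10⁻² M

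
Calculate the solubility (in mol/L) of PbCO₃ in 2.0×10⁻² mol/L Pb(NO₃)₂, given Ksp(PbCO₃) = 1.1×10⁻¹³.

5.5×10⁻¹² M

PbCO₃(s) ⇌ Pb²⁺(aq) + CO₃²⁻(aq)
With Pb²⁺ already at 2.0×10⁻² mol/L and s small, take [Pb²⁺] ≈ 2.0×10⁻² mol/L and [CO₃²⁻] = s.
Ksp = [Pb²⁺][CO₃²⁻] = (2.0×10⁻²)s
s = 1.1×10⁻¹³ / (2.0×10⁻²) = 5.5×10⁻¹²
s = 5.5×10⁻¹² mol/L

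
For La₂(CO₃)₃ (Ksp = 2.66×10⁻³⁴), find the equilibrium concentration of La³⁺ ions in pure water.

La₂(CO₃)₃(s) ⇌ 2 La³⁺(aq) + 3 CO₃²⁻(aq)
Call the molar solubility s, so that [La³⁺] = 2s and [CO₃²⁻] = 3s.
Ksp = [La³⁺]^2[CO₃²⁻]^3 = (2s)^2 · (3s)^3 = 108s^5 = 2.66×10⁻³⁴
s = 7.56×10⁻⁸ M
[La³⁺] = 2s = 1.51×10⁻⁷ M

1.51×10⁻⁷ M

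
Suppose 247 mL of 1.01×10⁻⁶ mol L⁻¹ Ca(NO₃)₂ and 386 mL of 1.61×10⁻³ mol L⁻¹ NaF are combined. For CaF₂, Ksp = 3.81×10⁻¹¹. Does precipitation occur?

No

The combined volume is 633 mL.
[Ca²⁺] = (1.01×10⁻⁶)(247)/633 = 3.94×10⁻⁷ mol L⁻¹
[F⁻] = (1.61×10⁻³)(386)/633 = 9.82×10⁻⁴ mol L⁻¹
Q = [Ca²⁺][F⁻]^2 = 3.80×10⁻¹³
Q = 3.80×10⁻¹³ < Ksp = 3.81×10⁻¹¹, so the solution is unsaturated and no precipitate forms.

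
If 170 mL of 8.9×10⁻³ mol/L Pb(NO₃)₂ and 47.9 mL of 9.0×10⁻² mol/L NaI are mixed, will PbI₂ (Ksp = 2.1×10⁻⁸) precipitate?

Yes

The combined volume is 217.9 mL.
[Pb²⁺] = (8.9×10⁻³)(170)/217.9 = 6.9×10⁻³ mol/L
[I⁻] = (9.0×10⁻²)(47.9)/217.9 = 2.0×10⁻² mol/L
Q = [Pb²⁺][I⁻]^2 = 2.7×10⁻⁶
Q = 2.7×10⁻⁶ > Ksp = 2.1×10⁻⁸, so the solution is supersaturated and PbI₂ precipitates.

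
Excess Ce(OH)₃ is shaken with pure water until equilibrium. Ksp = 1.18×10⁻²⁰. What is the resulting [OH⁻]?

1.37×10⁻⁵ M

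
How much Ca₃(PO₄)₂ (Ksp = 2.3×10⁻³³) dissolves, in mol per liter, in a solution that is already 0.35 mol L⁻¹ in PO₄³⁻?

8.9×10⁻¹² M

Ca₃(PO₄)₂(s) ⇌ 3 Ca²⁺(aq) + 2 PO₄³⁻(aq)
The solution already contains PO₄³⁻ at 0.35 mol L⁻¹. Let s be the molar solubility of Ca₃(PO₄)₂.
[PO₄³⁻] ≈ 0.35 mol L⁻¹ (common ion dominates); [Ca²⁺] = 3s.
Ksp = [Ca²⁺]^3[PO₄³⁻]^2 = (3s)^3(0.35)^2
(3s)^3 = 2.3×10⁻³³ / (0.35)^2 = 1.9×10⁻³²
s = 8.9×10⁻¹² mol L⁻¹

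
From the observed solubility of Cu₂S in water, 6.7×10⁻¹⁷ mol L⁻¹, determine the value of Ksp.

Ksp = 1.2×10⁻⁴⁸

Cu₂S(s) ⇌ 2 Cu⁺(aq) + S²⁻(aq)
If s mol/L of Cu₂S dissolves, [Cu⁺] = 2s and [S²⁻] = s.
Ksp = [Cu⁺]^2[S²⁻] = (2s)^2 · s = 4s^3
Ksp = 4 × (6.7×10⁻¹⁷)^3 = 1.2×10⁻⁴⁸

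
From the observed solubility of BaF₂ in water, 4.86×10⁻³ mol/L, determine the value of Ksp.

BaF₂(s) ⇌ Ba²⁺(aq) + 2 F⁻(aq)
If s mol/L of BaF₂ dissolves, [Ba²⁺] = s and [F⁻] = 2s.
Ksp = [Ba²⁺][F⁻]^2 = s · (2s)^2 = 4s^3
Ksp = 4 × (4.86×10⁻³)^3 = 4.59×10⁻⁷

Ksp = 4.59×10⁻⁷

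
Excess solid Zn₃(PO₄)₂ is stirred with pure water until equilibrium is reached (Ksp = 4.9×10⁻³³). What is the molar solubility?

Zn₃(PO₄)₂(s) ⇌ 3 Zn²⁺(aq) + 2 PO₄³⁻(aq)
Let s be the molar solubility. Then [Zn²⁺] = 3s and [PO₄³⁻] = 2s.
Ksp = [Zn²⁺]^3[PO₄³⁻]^2 = (3s)^3 · (2s)^2 = 108s^5
108s^5 = 4.9×10⁻³³  ⇒  s^5 = 4.5×10⁻³⁵
s = (4.5×10⁻³⁵)^(1/5) = 1.4×10⁻⁷ mol/L

1.4×10⁻⁷ M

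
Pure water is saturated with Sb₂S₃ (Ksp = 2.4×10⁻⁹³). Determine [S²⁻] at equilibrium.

Sb₂S₃(s) ⇌ 2 Sb³⁺(aq) + 3 S²⁻(aq)
Call the molar solubility s, so that [Sb³⁺] = 2s and [S²⁻] = 3s.
Ksp = [Sb³⁺]^2[S²⁻]^3 = (2s)^2 · (3s)^3 = 108s^5 = 2.4×10⁻⁹³
s = 1.2×10⁻¹⁹ M
[S²⁻] = 3s = 3.5×10⁻¹⁹ M

3.5×10⁻¹⁹ M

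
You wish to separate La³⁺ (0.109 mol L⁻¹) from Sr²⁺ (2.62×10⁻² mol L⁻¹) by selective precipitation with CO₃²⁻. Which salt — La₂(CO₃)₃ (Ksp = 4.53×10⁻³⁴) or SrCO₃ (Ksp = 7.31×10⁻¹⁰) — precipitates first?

The threshold for precipitation is Q = Ksp.
For La₂(CO₃)₃: [CO₃²⁻] = (Ksp/[La³⁺]^2)^(1/3) = 3.37×10⁻¹¹ mol L⁻¹
For SrCO₃: [CO₃²⁻] = (Ksp/[Sr²⁺]) = 2.79×10⁻⁸ mol L⁻¹
La₂(CO₃)₃ requires the lower [CO₃²⁻], so it precipitates first.

La₂(CO₃)₃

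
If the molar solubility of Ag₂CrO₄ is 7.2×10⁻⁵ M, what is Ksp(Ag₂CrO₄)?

Ag₂CrO₄(s) ⇌ 2 Ag⁺(aq) + CrO₄²⁻(aq)
For each mole of Ag₂CrO₄ that dissolves per liter, [Ag⁺] = 2s and [CrO₄²⁻] = s; let s denote this solubility.
Ksp = [Ag⁺]^2[CrO₄²⁻] = (2s)^2 · s = 4s^3
Ksp = 4 × (7.2×10⁻⁵)^3 = 1.5×10⁻¹²

Ksp = 1.5×10⁻¹²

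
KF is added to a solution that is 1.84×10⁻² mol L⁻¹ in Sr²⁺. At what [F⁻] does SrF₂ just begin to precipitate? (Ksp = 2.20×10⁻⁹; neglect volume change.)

3.46×10⁻⁴ M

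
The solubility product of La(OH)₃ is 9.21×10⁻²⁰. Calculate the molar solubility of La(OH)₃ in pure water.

La(OH)₃(s) ⇌ La³⁺(aq) + 3 OH⁻(aq)
Let s be the molar solubility. Then [La³⁺] = s and [OH⁻] = 3s.
Ksp = [La³⁺][OH⁻]^3 = s · (3s)^3 = 27s^4
27s^4 = 9.21×10⁻²⁰  ⇒  s^4 = 3.41×10⁻²¹
s = (3.41×10⁻²¹)^(1/4) = 7.64×10⁻⁶ mol/L

7.64×10⁻⁶ M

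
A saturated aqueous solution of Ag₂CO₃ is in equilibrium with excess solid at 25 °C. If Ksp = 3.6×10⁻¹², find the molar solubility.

Ag₂CO₃(s) ⇌ 2 Ag⁺(aq) + CO₃²⁻(aq)
For each mole of Ag₂CO₃ that dissolves per liter, [Ag⁺] = 2s and [CO₃²⁻] = s; let s denote this solubility.
Ksp = [Ag⁺]^2[CO₃²⁻] = (2s)^2 · s = 4s^3
4s^3 = 3.6×10⁻¹²  ⇒  s^3 = 9.0×10⁻¹³
Taking the 3rd root, s = 9.7×10⁻⁵ mol L⁻¹.

9.7×10⁻⁵ M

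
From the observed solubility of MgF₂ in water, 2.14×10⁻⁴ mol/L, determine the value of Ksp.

MgF₂(s) ⇌ Mg²⁺(aq) + 2 F⁻(aq)
Let s be the molar solubility. Then [Mg²⁺] = s and [F⁻] = 2s.
Ksp = [Mg²⁺][F⁻]^2 = s · (2s)^2 = 4s^3
Ksp = 4 × (2.14×10⁻⁴)^3 = 3.92×10⁻¹¹

Ksp = 3.92×10⁻¹¹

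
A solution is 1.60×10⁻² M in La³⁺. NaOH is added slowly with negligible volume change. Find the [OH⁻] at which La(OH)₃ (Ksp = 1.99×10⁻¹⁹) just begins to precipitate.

2.32×10⁻⁶ M

Precipitation of each salt begins when its ion product equals Ksp.
La(OH)₃(s) ⇌ La³⁺(aq) + 3 OH⁻(aq)
Ksp = [La³⁺][OH⁻]^3 = [OH⁻]^3(1.60×10⁻²)
[OH⁻]^3 = 1.99×10⁻¹⁹ / (1.60×10⁻²) = 1.24×10⁻¹⁷
[OH⁻] = 2.32×10⁻⁶ M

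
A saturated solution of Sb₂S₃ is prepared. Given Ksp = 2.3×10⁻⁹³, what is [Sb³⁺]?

2.3×10⁻¹⁹ M

Sb₂S₃(s) ⇌ 2 Sb³⁺(aq) + 3 S²⁻(aq)
For each mole of Sb₂S₃ that dissolves per liter, [Sb³⁺] = 2s and [S²⁻] = 3s; let s denote this solubility.
Ksp = [Sb³⁺]^2[S²⁻]^3 = (2s)^2 · (3s)^3 = 108s^5 = 2.3×10⁻⁹³
s = 1.2×10⁻¹⁹ mol/L
[Sb³⁺] = 2s = 2.3×10⁻¹⁹ mol/L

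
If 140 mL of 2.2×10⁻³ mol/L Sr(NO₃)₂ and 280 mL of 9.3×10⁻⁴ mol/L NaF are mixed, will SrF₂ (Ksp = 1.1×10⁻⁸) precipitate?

The combined volume is 420 mL.
[Sr²⁺] = (2.2×10⁻³)(140)/420 = 7.3×10⁻⁴ mol/L
[F⁻] = (9.3×10⁻⁴)(280)/420 = 6.2×10⁻⁴ mol/L
Q = [Sr²⁺][F⁻]^2 = 2.8×10⁻¹⁰
Since Q (2.8×10⁻¹⁰) is less than Ksp (1.1×10⁻⁸), no SrF₂ precipitates.

No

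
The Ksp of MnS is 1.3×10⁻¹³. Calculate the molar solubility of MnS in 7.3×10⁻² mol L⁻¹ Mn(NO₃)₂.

1.8×10⁻¹² M

MnS(s) ⇌ Mn²⁺(aq) + S²⁻(aq)
Let s be the solubility of MnS here. The common ion gives [Mn²⁺] ≈ 7.3×10⁻² mol L⁻¹, and [S²⁻] = s.
Ksp = [Mn²⁺][S²⁻] = (7.3×10⁻²)s
s = 1.3×10⁻¹³ / (7.3×10⁻²) = 1.8×10⁻¹²
s = 1.8×10⁻¹² mol L⁻¹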